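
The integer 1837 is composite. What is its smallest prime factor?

11

1837 is odd.
Digit sum 19, not divisible by 3.
Ends in 7: not divisible by 5.
7: 1837 = 7·262 + 3
11: 1837 = 11·167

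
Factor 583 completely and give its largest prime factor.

583 = 11 · 53
53 is prime.
So 583 = 11 · 53; the largest prime factor is 53.

53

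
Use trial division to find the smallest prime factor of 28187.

28187 is odd.
Digit sum 26, not divisible by 3.
Ends in 7: not divisible by 5.
7: 28187 = 7·4026 + 5
11: 28187 = 11·2562 + 5
13: 28187 = 13·2168 + 3
17: 28187 = 17·1658 + 1
19: 28187 = 19·1483 + 10
23: 28187 = 23·1225 + 12
29: 28187 = 29·971 + 28
31: 28187 = 31·909 + 8
37: 28187 = 37·761 + 30
41: 28187 = 41·687 + 20
43: 28187 = 43·655 + 22
47: 28187 = 47·599 + 34
53: 28187 = 53·531 + 44
59: 28187 = 59·477 + 44
61: 28187 = 61·462 + 5
67: 28187 = 67·420 + 47
71: 28187 = 71·397

71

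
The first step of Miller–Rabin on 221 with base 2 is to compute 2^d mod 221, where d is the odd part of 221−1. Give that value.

221 − 1 = 220 = 2^2 · 55, so d = 55.
2^1 ≡ 2 (mod 221)
2^2 ≡ 2^2 = 4 ≡ 4 (mod 221)
2^4 ≡ 4^2 = 16 ≡ 16 (mod 221)
2^8 ≡ 16^2 = 256 ≡ 35 (mod 221)
2^16 ≡ 35^2 = 1225 ≡ 120 (mod 221)
2^32 ≡ 120^2 = 14400 ≡ 35 (mod 221)
55 = 32 + 16 + 4 + 2 + 1 in binary powers of 2.
So 2^55 ≡ 35 · 120 · 16 · 4 · 2 ≡ 128 (mod 221).
Squaring chain: 128 → 30; never reaches −1, so base 2 is a Miller–Rabin witness that 221 is composite.

128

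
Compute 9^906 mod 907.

9^1 ≡ 9 (mod 907)
9^2 ≡ 9^2 = 81 ≡ 81 (mod 907)
9^4 ≡ 81^2 = 6561 ≡ 212 (mod 907)
9^8 ≡ 212^2 = 44944 ≡ 501 (mod 907)
9^16 ≡ 501^2 = 251001 ≡ 669 (mod 907)
9^32 ≡ 669^2 = 447561 ≡ 410 (mod 907)
9^64 ≡ 410^2 = 168100 ≡ 305 (mod 907)
9^128 ≡ 305^2 = 93025 ≡ 511 (mod 907)
9^256 ≡ 511^2 = 261121 ≡ 812 (mod 907)
9^512 ≡ 812^2 = 659344 ≡ 862 (mod 907)
906 = 512 + 256 + 128 + 8 + 2 in binary powers of 2.
So 9^906 ≡ 862 · 812 · 511 · 501 · 81 ≡ 1 (mod 907).
Since the result is 1, base 9 gives no evidence that 907 is composite.

1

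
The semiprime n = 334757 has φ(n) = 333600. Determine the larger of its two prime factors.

φ(n) = (p−1)(q−1) = n − (p+q) + 1, so p + q = 334757 − 333600 + 1 = 1158.
p and q are the roots of t² − 1158t + 334757 = 0.
Discriminant: 1158² − 4·334757 = 1340964 − 1339028 = 1936; √1936 = 44.
q = (1158 − 44)/2 = 557, p = (1158 + 44)/2 = 601.
Check: 557 · 601 = 334757.

601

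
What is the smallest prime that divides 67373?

89

67373 is odd.
Digit sum 26, not divisible by 3.
Ends in 3: not divisible by 5.
7: 67373 = 7·9624 + 5
11: 67373 = 11·6124 + 9
13: 67373 = 13·5182 + 7
17: 67373 = 17·3963 + 2
19: 67373 = 19·3545 + 18
23: 67373 = 23·2929 + 6
29: 67373 = 29·2323 + 6
31: 67373 = 31·2173 + 10
37: 67373 = 37·1820 + 33
41: 67373 = 41·1643 + 10
43: 67373 = 43·1566 + 35
47: 67373 = 47·1433 + 22
53: 67373 = 53·1271 + 10
59: 67373 = 59·1141 + 54
61: 67373 = 61·1104 + 29
67: 67373 = 67·1005 + 38
71: 67373 = 71·948 + 65
73: 67373 = 73·922 + 67
79: 67373 = 79·852 + 65
83: 67373 = 83·811 + 60
89: 67373 = 89·757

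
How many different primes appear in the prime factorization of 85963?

3

85963 = 31 · 2773
2773 = 47 · 59
85963 = 31 · 47 · 59, which has 3 distinct prime factors.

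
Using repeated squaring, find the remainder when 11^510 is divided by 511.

435

11^1 ≡ 11 (mod 511)
11^2 ≡ 11^2 = 121 ≡ 121 (mod 511)
11^4 ≡ 121^2 = 14641 ≡ 333 (mod 511)
11^8 ≡ 333^2 = 110889 ≡ 2 (mod 511)
11^16 ≡ 2^2 = 4 ≡ 4 (mod 511)
11^32 ≡ 4^2 = 16 ≡ 16 (mod 511)
11^64 ≡ 16^2 = 256 ≡ 256 (mod 511)
11^128 ≡ 256^2 = 65536 ≡ 128 (mod 511)
11^256 ≡ 128^2 = 16384 ≡ 32 (mod 511)
510 = 256 + 128 + 64 + 32 + 16 + 8 + 4 + 2 in binary powers of 2.
So 11^510 ≡ 32 · 128 · 256 · 16 · 4 · 2 · 333 · 121 ≡ 435 (mod 511).
Since 435 ≠ 1, base 11 is a Fermat witness: 511 is composite.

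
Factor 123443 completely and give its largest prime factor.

89

123443 = 19 · 6497
6497 = 73 · 89
89 is prime.
So 123443 = 19 · 73 · 89; the largest prime factor is 89.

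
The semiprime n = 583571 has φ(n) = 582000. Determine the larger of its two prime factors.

971

φ(n) = (p−1)(q−1) = n − (p+q) + 1, so p + q = 583571 − 582000 + 1 = 1572.
p and q are the roots of t² − 1572t + 583571 = 0.
Discriminant: 1572² − 4·583571 = 2471184 − 2334284 = 136900; √136900 = 370.
q = (1572 − 370)/2 = 601, p = (1572 + 370)/2 = 971.
Check: 601 · 971 = 583571.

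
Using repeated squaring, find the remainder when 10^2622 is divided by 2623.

735

10^1 ≡ 10 (mod 2623)
10^2 ≡ 10^2 = 100 ≡ 100 (mod 2623)
10^4 ≡ 100^2 = 10000 ≡ 2131 (mod 2623)
10^8 ≡ 2131^2 = 4541161 ≡ 748 (mod 2623)
10^16 ≡ 748^2 = 559504 ≡ 805 (mod 2623)
10^32 ≡ 805^2 = 648025 ≡ 144 (mod 2623)
10^64 ≡ 144^2 = 20736 ≡ 2375 (mod 2623)
10^128 ≡ 2375^2 = 5640625 ≡ 1175 (mod 2623)
10^256 ≡ 1175^2 = 1380625 ≡ 927 (mod 2623)
10^512 ≡ 927^2 = 859329 ≡ 1608 (mod 2623)
10^1024 ≡ 1608^2 = 2585664 ≡ 2009 (mod 2623)
10^2048 ≡ 2009^2 = 4036081 ≡ 1907 (mod 2623)
2622 = 2048 + 512 + 32 + 16 + 8 + 4 + 2 in binary powers of 2.
So 10^2622 ≡ 1907 · 1608 · 144 · 805 · 748 · 2131 · 100 ≡ 735 (mod 2623).
Since 735 ≠ 1, base 10 is a Fermat witness: 2623 is composite.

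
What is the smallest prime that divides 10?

2

10 is even: 2 divides it.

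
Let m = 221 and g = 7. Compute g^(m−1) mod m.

217

7^1 ≡ 7 (mod 221)
7^2 ≡ 7^2 = 49 ≡ 49 (mod 221)
7^4 ≡ 49^2 = 2401 ≡ 191 (mod 221)
7^8 ≡ 191^2 = 36481 ≡ 16 (mod 221)
7^16 ≡ 16^2 = 256 ≡ 35 (mod 221)
7^32 ≡ 35^2 = 1225 ≡ 120 (mod 221)
7^64 ≡ 120^2 = 14400 ≡ 35 (mod 221)
7^128 ≡ 35^2 = 1225 ≡ 120 (mod 221)
220 = 128 + 64 + 16 + 8 + 4 in binary powers of 2.
So 7^220 ≡ 120 · 35 · 35 · 16 · 191 ≡ 217 (mod 221).
Since 217 ≠ 1, base 7 is a Fermat witness: 221 is composite.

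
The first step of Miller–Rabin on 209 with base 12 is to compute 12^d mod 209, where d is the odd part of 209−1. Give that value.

12

209 − 1 = 208 = 2^4 · 13, so d = 13.
12^1 ≡ 12 (mod 209)
12^2 ≡ 12^2 = 144 ≡ 144 (mod 209)
12^4 ≡ 144^2 = 20736 ≡ 45 (mod 209)
12^8 ≡ 45^2 = 2025 ≡ 144 (mod 209)
13 = 8 + 4 + 1 in binary powers of 2.
So 12^13 ≡ 144 · 45 · 12 ≡ 12 (mod 209).
Squaring chain: 12 → 144 → 45 → 144; never reaches −1, so base 12 is a Miller–Rabin witness that 209 is composite.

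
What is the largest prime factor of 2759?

2759 = 31 · 89
89 is prime.
So 2759 = 31 · 89; the largest prime factor is 89.

89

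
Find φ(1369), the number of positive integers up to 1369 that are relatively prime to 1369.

1332

Factor: 1369 = 37^2.
φ(1369) = 37^1·(37−1) = 1332.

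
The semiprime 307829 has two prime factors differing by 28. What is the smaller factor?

Since p = q + 28, we have 307829 = q(q + 28), so q² + 28q − 307829 = 0.
Discriminant: 28² + 4·307829 = 784 + 1231316 = 1232100; √1232100 = 1110.
q = (−28 + 1110)/2 = 541, and p = q + 28 = 569.
Check: 541 · 569 = 307829.

541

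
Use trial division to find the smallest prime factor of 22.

2

22 is even: 2 divides it.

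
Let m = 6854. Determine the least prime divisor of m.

2

6854 is even: 2 divides it.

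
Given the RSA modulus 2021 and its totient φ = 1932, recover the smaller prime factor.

φ(n) = (p−1)(q−1) = n − (p+q) + 1, so p + q = 2021 − 1932 + 1 = 90.
p and q are the roots of t² − 90t + 2021 = 0.
Discriminant: 90² − 4·2021 = 8100 − 8084 = 16; √16 = 4.
q = (90 − 4)/2 = 43, p = (90 + 4)/2 = 47.
Check: 43 · 47 = 2021.

43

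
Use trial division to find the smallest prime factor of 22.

22 is even: 2 divides it.

2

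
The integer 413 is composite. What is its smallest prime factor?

413 is odd.
Digit sum 8, not divisible by 3.
Ends in 3: not divisible by 5.
7: 413 = 7·59

7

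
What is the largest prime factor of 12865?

83

12865 = 5 · 2573
2573 = 31 · 83
83 is prime.
So 12865 = 5 · 31 · 83; the largest prime factor is 83.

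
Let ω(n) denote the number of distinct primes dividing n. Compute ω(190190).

190190 = 2 · 95095
95095 = 5 · 19019
19019 = 7 · 2717
2717 = 11 · 247
247 = 13 · 19
190190 = 2 · 5 · 7 · 11 · 13 · 19, which has 6 distinct prime factors.

6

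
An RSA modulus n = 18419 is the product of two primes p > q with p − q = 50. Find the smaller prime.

Since p = q + 50, we have 18419 = q(q + 50), so q² + 50q − 18419 = 0.
Discriminant: 50² + 4·18419 = 2500 + 73676 = 76176; √76176 = 276.
q = (−50 + 276)/2 = 113, and p = q + 50 = 163.
Check: 113 · 163 = 18419.

113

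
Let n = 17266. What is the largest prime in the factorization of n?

17266 = 2 · 8633
8633 = 89 · 97
97 is prime.
So 17266 = 2 · 89 · 97; the largest prime factor is 97.

97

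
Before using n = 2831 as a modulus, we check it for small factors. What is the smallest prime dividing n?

2831 is odd.
Digit sum 14, not divisible by 3.
Ends in 1: not divisible by 5.
7: 2831 = 7·404 + 3
11: 2831 = 11·257 + 4
13: 2831 = 13·217 + 10
17: 2831 = 17·166 + 9
19: 2831 = 19·149

19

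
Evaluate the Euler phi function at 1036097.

1001728

Factor: 1036097 = 53 · 113 · 173.
φ(1036097) = (53−1) · (113−1) · (173−1) = 52 · 112 · 172 = 1001728.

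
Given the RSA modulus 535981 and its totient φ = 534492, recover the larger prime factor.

φ(n) = (p−1)(q−1) = n − (p+q) + 1, so p + q = 535981 − 534492 + 1 = 1490.
p and q are the roots of t² − 1490t + 535981 = 0.
Discriminant: 1490² − 4·535981 = 2220100 − 2143924 = 76176; √76176 = 276.
q = (1490 − 276)/2 = 607, p = (1490 + 276)/2 = 883.
Check: 607 · 883 = 535981.

883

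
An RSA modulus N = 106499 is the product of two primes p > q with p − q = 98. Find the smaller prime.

Since p = q + 98, we have 106499 = q(q + 98), so q² + 98q − 106499 = 0.
Discriminant: 98² + 4·106499 = 9604 + 425996 = 435600; √435600 = 660.
q = (−98 + 660)/2 = 281, and p = q + 98 = 379.
Check: 281 · 379 = 106499.

281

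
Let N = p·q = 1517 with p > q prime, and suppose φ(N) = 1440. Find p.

41

φ(n) = (p−1)(q−1) = n − (p+q) + 1, so p + q = 1517 − 1440 + 1 = 78.
p and q are the roots of t² − 78t + 1517 = 0.
Discriminant: 78² − 4·1517 = 6084 − 6068 = 16; √16 = 4.
q = (78 − 4)/2 = 37, p = (78 + 4)/2 = 41.
Check: 37 · 41 = 1517.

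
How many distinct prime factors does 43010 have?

5

43010 = 2 · 21505
21505 = 5 · 4301
4301 = 11 · 391
391 = 17 · 23
43010 = 2 · 5 · 11 · 17 · 23, which has 5 distinct prime factors.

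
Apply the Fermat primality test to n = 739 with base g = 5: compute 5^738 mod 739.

1

5^1 ≡ 5 (mod 739)
5^2 ≡ 5^2 = 25 ≡ 25 (mod 739)
5^4 ≡ 25^2 = 625 ≡ 625 (mod 739)
5^8 ≡ 625^2 = 390625 ≡ 433 (mod 739)
5^16 ≡ 433^2 = 187489 ≡ 522 (mod 739)
5^32 ≡ 522^2 = 272484 ≡ 532 (mod 739)
5^64 ≡ 532^2 = 283024 ≡ 726 (mod 739)
5^128 ≡ 726^2 = 527076 ≡ 169 (mod 739)
5^256 ≡ 169^2 = 28561 ≡ 479 (mod 739)
5^512 ≡ 479^2 = 229441 ≡ 351 (mod 739)
738 = 512 + 128 + 64 + 32 + 2 in binary powers of 2.
So 5^738 ≡ 351 · 169 · 726 · 532 · 25 ≡ 1 (mod 739).
Since the result is 1, base 5 gives no evidence that 739 is composite.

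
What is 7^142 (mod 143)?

82

7^1 ≡ 7 (mod 143)
7^2 ≡ 7^2 = 49 ≡ 49 (mod 143)
7^4 ≡ 49^2 = 2401 ≡ 113 (mod 143)
7^8 ≡ 113^2 = 12769 ≡ 42 (mod 143)
7^16 ≡ 42^2 = 1764 ≡ 48 (mod 143)
7^32 ≡ 48^2 = 2304 ≡ 16 (mod 143)
7^64 ≡ 16^2 = 256 ≡ 113 (mod 143)
7^128 ≡ 113^2 = 12769 ≡ 42 (mod 143)
142 = 128 + 8 + 4 + 2 in binary powers of 2.
So 7^142 ≡ 42 · 42 · 113 · 49 ≡ 82 (mod 143).
Since 82 ≠ 1, base 7 is a Fermat witness: 143 is composite.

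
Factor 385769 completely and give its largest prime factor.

385769 = 41 · 9409
9409 = 97 · 97
97 = 97 · 1
So 385769 = 41 · 97^2; the largest prime factor is 97.

97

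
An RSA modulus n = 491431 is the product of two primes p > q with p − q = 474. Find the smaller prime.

503

Since p = q + 474, we have 491431 = q(q + 474), so q² + 474q − 491431 = 0.
Discriminant: 474² + 4·491431 = 224676 + 1965724 = 2190400; √2190400 = 1480.
q = (−474 + 1480)/2 = 503, and p = q + 474 = 977.
Check: 503 · 977 = 491431.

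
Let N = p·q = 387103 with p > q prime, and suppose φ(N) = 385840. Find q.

φ(n) = (p−1)(q−1) = n − (p+q) + 1, so p + q = 387103 − 385840 + 1 = 1264.
p and q are the roots of t² − 1264t + 387103 = 0.
Discriminant: 1264² − 4·387103 = 1597696 − 1548412 = 49284; √49284 = 222.
q = (1264 − 222)/2 = 521, p = (1264 + 222)/2 = 743.
Check: 521 · 743 = 387103.

521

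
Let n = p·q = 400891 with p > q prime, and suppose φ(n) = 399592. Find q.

φ(n) = (p−1)(q−1) = n − (p+q) + 1, so p + q = 400891 − 399592 + 1 = 1300.
p and q are the roots of t² − 1300t + 400891 = 0.
Discriminant: 1300² − 4·400891 = 1690000 − 1603564 = 86436; √86436 = 294.
q = (1300 − 294)/2 = 503, p = (1300 + 294)/2 = 797.
Check: 503 · 797 = 400891.

503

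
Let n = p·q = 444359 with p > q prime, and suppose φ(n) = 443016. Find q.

587

φ(n) = (p−1)(q−1) = n − (p+q) + 1, so p + q = 444359 − 443016 + 1 = 1344.
p and q are the roots of t² − 1344t + 444359 = 0.
Discriminant: 1344² − 4·444359 = 1806336 − 1777436 = 28900; √28900 = 170.
q = (1344 − 170)/2 = 587, p = (1344 + 170)/2 = 757.
Check: 587 · 757 = 444359.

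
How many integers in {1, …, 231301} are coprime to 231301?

196080

Factor: 231301 = 7 · 173 · 191.
φ(231301) = (7−1) · (173−1) · (191−1) = 6 · 172 · 190 = 196080.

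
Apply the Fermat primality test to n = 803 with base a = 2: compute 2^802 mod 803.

367

2^1 ≡ 2 (mod 803)
2^2 ≡ 2^2 = 4 ≡ 4 (mod 803)
2^4 ≡ 4^2 = 16 ≡ 16 (mod 803)
2^8 ≡ 16^2 = 256 ≡ 256 (mod 803)
2^16 ≡ 256^2 = 65536 ≡ 493 (mod 803)
2^32 ≡ 493^2 = 243049 ≡ 543 (mod 803)
2^64 ≡ 543^2 = 294849 ≡ 148 (mod 803)
2^128 ≡ 148^2 = 21904 ≡ 223 (mod 803)
2^256 ≡ 223^2 = 49729 ≡ 746 (mod 803)
2^512 ≡ 746^2 = 556516 ≡ 37 (mod 803)
802 = 512 + 256 + 32 + 2 in binary powers of 2.
So 2^802 ≡ 37 · 746 · 543 · 4 ≡ 367 (mod 803).
Since 367 ≠ 1, base 2 is a Fermat witness: 803 is composite.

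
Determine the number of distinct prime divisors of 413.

413 = 7 · 59
413 = 7 · 59, which has 2 distinct prime factors.

2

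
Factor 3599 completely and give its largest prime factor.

61

3599 = 59 · 61
61 is prime.
So 3599 = 59 · 61; the largest prime factor is 61.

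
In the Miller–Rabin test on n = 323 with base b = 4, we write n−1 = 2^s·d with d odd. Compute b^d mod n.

157

323 − 1 = 322 = 2^1 · 161, so d = 161.
4^1 ≡ 4 (mod 323)
4^2 ≡ 4^2 = 16 ≡ 16 (mod 323)
4^4 ≡ 16^2 = 256 ≡ 256 (mod 323)
4^8 ≡ 256^2 = 65536 ≡ 290 (mod 323)
4^16 ≡ 290^2 = 84100 ≡ 120 (mod 323)
4^32 ≡ 120^2 = 14400 ≡ 188 (mod 323)
4^64 ≡ 188^2 = 35344 ≡ 137 (mod 323)
4^128 ≡ 137^2 = 18769 ≡ 35 (mod 323)
161 = 128 + 32 + 1 in binary powers of 2.
So 4^161 ≡ 35 · 188 · 4 ≡ 157 (mod 323).
Squaring chain: 157; never reaches −1, so base 4 is a Miller–Rabin witness that 323 is composite.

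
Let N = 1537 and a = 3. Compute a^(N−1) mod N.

3^1 ≡ 3 (mod 1537)
3^2 ≡ 3^2 = 9 ≡ 9 (mod 1537)
3^4 ≡ 9^2 = 81 ≡ 81 (mod 1537)
3^8 ≡ 81^2 = 6561 ≡ 413 (mod 1537)
3^16 ≡ 413^2 = 170569 ≡ 1499 (mod 1537)
3^32 ≡ 1499^2 = 2247001 ≡ 1444 (mod 1537)
3^64 ≡ 1444^2 = 2085136 ≡ 964 (mod 1537)
3^128 ≡ 964^2 = 929296 ≡ 948 (mod 1537)
3^256 ≡ 948^2 = 898704 ≡ 1096 (mod 1537)
3^512 ≡ 1096^2 = 1201216 ≡ 819 (mod 1537)
3^1024 ≡ 819^2 = 670761 ≡ 629 (mod 1537)
1536 = 1024 + 512 in binary powers of 2.
So 3^1536 ≡ 629 · 819 ≡ 256 (mod 1537).
Since 256 ≠ 1, base 3 is a Fermat witness: 1537 is composite.

256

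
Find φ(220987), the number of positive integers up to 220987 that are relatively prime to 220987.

Factor: 220987 = 13 · 89 · 191.
φ(220987) = (13−1) · (89−1) · (191−1) = 12 · 88 · 190 = 200640.

200640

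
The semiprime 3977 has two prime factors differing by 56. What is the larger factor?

Since p = q + 56, we have 3977 = q(q + 56), so q² + 56q − 3977 = 0.
Discriminant: 56² + 4·3977 = 3136 + 15908 = 19044; √19044 = 138.
q = (−56 + 138)/2 = 41, and p = q + 56 = 97.
Check: 41 · 97 = 3977.

97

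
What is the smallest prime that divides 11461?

73

11461 is odd.
Digit sum 13, not divisible by 3.
Ends in 1: not divisible by 5.
7: 11461 = 7·1637 + 2
11: 11461 = 11·1041 + 10
13: 11461 = 13·881 + 8
17: 11461 = 17·674 + 3
19: 11461 = 19·603 + 4
23: 11461 = 23·498 + 7
29: 11461 = 29·395 + 6
31: 11461 = 31·369 + 22
37: 11461 = 37·309 + 28
41: 11461 = 41·279 + 22
43: 11461 = 43·266 + 23
47: 11461 = 47·243 + 40
53: 11461 = 53·216 + 13
59: 11461 = 59·194 + 15
61: 11461 = 61·187 + 54
67: 11461 = 67·171 + 4
71: 11461 = 71·161 + 30
73: 11461 = 73·157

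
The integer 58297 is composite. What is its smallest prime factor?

58297 is odd.
Digit sum 31, not divisible by 3.
Ends in 7: not divisible by 5.
7: 58297 = 7·8328 + 1
11: 58297 = 11·5299 + 8
13: 58297 = 13·4484 + 5
17: 58297 = 17·3429 + 4
19: 58297 = 19·3068 + 5
23: 58297 = 23·2534 + 15
29: 58297 = 29·2010 + 7
31: 58297 = 31·1880 + 17
37: 58297 = 37·1575 + 22
41: 58297 = 41·1421 + 36
43: 58297 = 43·1355 + 32
47: 58297 = 47·1240 + 17
53: 58297 = 53·1099 + 50
59: 58297 = 59·988 + 5
61: 58297 = 61·955 + 42
67: 58297 = 67·870 + 7
71: 58297 = 71·821 + 6
73: 58297 = 73·798 + 43
79: 58297 = 79·737 + 74
83: 58297 = 83·702 + 31
89: 58297 = 89·655 + 2
97: 58297 = 97·601

97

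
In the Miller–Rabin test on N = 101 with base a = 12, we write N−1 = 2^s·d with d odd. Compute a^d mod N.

101 − 1 = 100 = 2^2 · 25, so d = 25.
12^1 ≡ 12 (mod 101)
12^2 ≡ 12^2 = 144 ≡ 43 (mod 101)
12^4 ≡ 43^2 = 1849 ≡ 31 (mod 101)
12^8 ≡ 31^2 = 961 ≡ 52 (mod 101)
12^16 ≡ 52^2 = 2704 ≡ 78 (mod 101)
25 = 16 + 8 + 1 in binary powers of 2.
So 12^25 ≡ 78 · 52 · 12 ≡ 91 (mod 101).
Squaring chain: 91 → 100; reaches −1, so base 12 does not prove 101 composite.

91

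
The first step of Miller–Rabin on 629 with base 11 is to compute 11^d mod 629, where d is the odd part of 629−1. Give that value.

381

629 − 1 = 628 = 2^2 · 157, so d = 157.
11^1 ≡ 11 (mod 629)
11^2 ≡ 11^2 = 121 ≡ 121 (mod 629)
11^4 ≡ 121^2 = 14641 ≡ 174 (mod 629)
11^8 ≡ 174^2 = 30276 ≡ 84 (mod 629)
11^16 ≡ 84^2 = 7056 ≡ 137 (mod 629)
11^32 ≡ 137^2 = 18769 ≡ 528 (mod 629)
11^64 ≡ 528^2 = 278784 ≡ 137 (mod 629)
11^128 ≡ 137^2 = 18769 ≡ 528 (mod 629)
157 = 128 + 16 + 8 + 4 + 1 in binary powers of 2.
So 11^157 ≡ 528 · 137 · 84 · 174 · 11 ≡ 381 (mod 629).
Squaring chain: 381 → 491; never reaches −1, so base 11 is a Miller–Rabin witness that 629 is composite.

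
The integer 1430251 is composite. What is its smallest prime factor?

29

1430251 is odd.
Digit sum 16, not divisible by 3.
Ends in 1: not divisible by 5.
7: 1430251 = 7·204321 + 4
11: 1430251 = 11·130022 + 9
13: 1430251 = 13·110019 + 4
17: 1430251 = 17·84132 + 7
19: 1430251 = 19·75276 + 7
23: 1430251 = 23·62184 + 19
29: 1430251 = 29·49319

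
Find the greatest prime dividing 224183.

83

224183 = 37 · 6059
6059 = 73 · 83
83 is prime.
So 224183 = 37 · 73 · 83; the largest prime factor is 83.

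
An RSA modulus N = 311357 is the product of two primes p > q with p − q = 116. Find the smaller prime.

503

Since p = q + 116, we have 311357 = q(q + 116), so q² + 116q − 311357 = 0.
Discriminant: 116² + 4·311357 = 13456 + 1245428 = 1258884; √1258884 = 1122.
q = (−116 + 1122)/2 = 503, and p = q + 116 = 619.
Check: 503 · 619 = 311357.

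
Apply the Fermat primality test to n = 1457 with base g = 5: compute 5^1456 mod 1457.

5^1 ≡ 5 (mod 1457)
5^2 ≡ 5^2 = 25 ≡ 25 (mod 1457)
5^4 ≡ 25^2 = 625 ≡ 625 (mod 1457)
5^8 ≡ 625^2 = 390625 ≡ 149 (mod 1457)
5^16 ≡ 149^2 = 22201 ≡ 346 (mod 1457)
5^32 ≡ 346^2 = 119716 ≡ 242 (mod 1457)
5^64 ≡ 242^2 = 58564 ≡ 284 (mod 1457)
5^128 ≡ 284^2 = 80656 ≡ 521 (mod 1457)
5^256 ≡ 521^2 = 271441 ≡ 439 (mod 1457)
5^512 ≡ 439^2 = 192721 ≡ 397 (mod 1457)
5^1024 ≡ 397^2 = 157609 ≡ 253 (mod 1457)
1456 = 1024 + 256 + 128 + 32 + 16 in binary powers of 2.
So 5^1456 ≡ 253 · 439 · 521 · 242 · 346 ≡ 36 (mod 1457).
Since 36 ≠ 1, base 5 is a Fermat witness: 1457 is composite.

36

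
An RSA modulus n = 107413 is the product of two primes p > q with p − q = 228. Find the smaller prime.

233

Since p = q + 228, we have 107413 = q(q + 228), so q² + 228q − 107413 = 0.
Discriminant: 228² + 4·107413 = 51984 + 429652 = 481636; √481636 = 694.
q = (−228 + 694)/2 = 233, and p = q + 228 = 461.
Check: 233 · 461 = 107413.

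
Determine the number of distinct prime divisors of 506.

506 = 2 · 253
253 = 11 · 23
506 = 2 · 11 · 23, which has 3 distinct prime factors.

3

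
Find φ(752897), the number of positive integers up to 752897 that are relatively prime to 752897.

719280

Factor: 752897 = 31 · 149 · 163.
φ(752897) = (31−1) · (149−1) · (163−1) = 30 · 148 · 162 = 719280.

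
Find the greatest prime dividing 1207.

71

1207 = 17 · 71
71 is prime.
So 1207 = 17 · 71; the largest prime factor is 71.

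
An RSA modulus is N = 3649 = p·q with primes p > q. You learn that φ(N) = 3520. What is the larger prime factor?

φ(n) = (p−1)(q−1) = n − (p+q) + 1, so p + q = 3649 − 3520 + 1 = 130.
p and q are the roots of t² − 130t + 3649 = 0.
Discriminant: 130² − 4·3649 = 16900 − 14596 = 2304; √2304 = 48.
q = (130 − 48)/2 = 41, p = (130 + 48)/2 = 89.
Check: 41 · 89 = 3649.

89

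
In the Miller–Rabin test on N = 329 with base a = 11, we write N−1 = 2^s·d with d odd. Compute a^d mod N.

329 − 1 = 328 = 2^3 · 41, so d = 41.
11^1 ≡ 11 (mod 329)
11^2 ≡ 11^2 = 121 ≡ 121 (mod 329)
11^4 ≡ 121^2 = 14641 ≡ 165 (mod 329)
11^8 ≡ 165^2 = 27225 ≡ 247 (mod 329)
11^16 ≡ 247^2 = 61009 ≡ 144 (mod 329)
11^32 ≡ 144^2 = 20736 ≡ 9 (mod 329)
41 = 32 + 8 + 1 in binary powers of 2.
So 11^41 ≡ 9 · 247 · 11 ≡ 107 (mod 329).
Squaring chain: 107 → 263 → 79; never reaches −1, so base 11 is a Miller–Rabin witness that 329 is composite.

107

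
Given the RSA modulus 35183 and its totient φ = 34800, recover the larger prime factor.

233

φ(n) = (p−1)(q−1) = n − (p+q) + 1, so p + q = 35183 − 34800 + 1 = 384.
p and q are the roots of t² − 384t + 35183 = 0.
Discriminant: 384² − 4·35183 = 147456 − 140732 = 6724; √6724 = 82.
q = (384 − 82)/2 = 151, p = (384 + 82)/2 = 233.
Check: 151 · 233 = 35183.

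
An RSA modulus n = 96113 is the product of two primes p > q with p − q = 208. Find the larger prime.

431

Since p = q + 208, we have 96113 = q(q + 208), so q² + 208q − 96113 = 0.
Discriminant: 208² + 4·96113 = 43264 + 384452 = 427716; √427716 = 654.
q = (−208 + 654)/2 = 223, and p = q + 208 = 431.
Check: 223 · 431 = 96113.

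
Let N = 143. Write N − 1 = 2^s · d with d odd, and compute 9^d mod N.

143 − 1 = 142 = 2^1 · 71, so d = 71.
9^1 ≡ 9 (mod 143)
9^2 ≡ 9^2 = 81 ≡ 81 (mod 143)
9^4 ≡ 81^2 = 6561 ≡ 126 (mod 143)
9^8 ≡ 126^2 = 15876 ≡ 3 (mod 143)
9^16 ≡ 3^2 = 9 ≡ 9 (mod 143)
9^32 ≡ 9^2 = 81 ≡ 81 (mod 143)
9^64 ≡ 81^2 = 6561 ≡ 126 (mod 143)
71 = 64 + 4 + 2 + 1 in binary powers of 2.
So 9^71 ≡ 126 · 126 · 81 · 9 ≡ 42 (mod 143).
Squaring chain: 42; never reaches −1, so base 9 is a Miller–Rabin witness that 143 is composite.

42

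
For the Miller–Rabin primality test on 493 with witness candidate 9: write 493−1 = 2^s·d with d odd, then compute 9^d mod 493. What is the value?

457

493 − 1 = 492 = 2^2 · 123, so d = 123.
9^1 ≡ 9 (mod 493)
9^2 ≡ 9^2 = 81 ≡ 81 (mod 493)
9^4 ≡ 81^2 = 6561 ≡ 152 (mod 493)
9^8 ≡ 152^2 = 23104 ≡ 426 (mod 493)
9^16 ≡ 426^2 = 181476 ≡ 52 (mod 493)
9^32 ≡ 52^2 = 2704 ≡ 239 (mod 493)
9^64 ≡ 239^2 = 57121 ≡ 426 (mod 493)
123 = 64 + 32 + 16 + 8 + 2 + 1 in binary powers of 2.
So 9^123 ≡ 426 · 239 · 52 · 426 · 81 · 9 ≡ 457 (mod 493).
Squaring chain: 457 → 310; never reaches −1, so base 9 is a Miller–Rabin witness that 493 is composite.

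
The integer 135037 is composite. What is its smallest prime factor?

7

135037 is odd.
Digit sum 19, not divisible by 3.
Ends in 7: not divisible by 5.
7: 135037 = 7·19291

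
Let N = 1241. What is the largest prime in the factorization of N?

1241 = 17 · 73
73 is prime.
So 1241 = 17 · 73; the largest prime factor is 73.

73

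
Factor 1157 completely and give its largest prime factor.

89

1157 = 13 · 89
89 is prime.
So 1157 = 13 · 89; the largest prime factor is 89.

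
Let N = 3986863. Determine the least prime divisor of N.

3986863 is odd.
Digit sum 43, not divisible by 3.
Ends in 3: not divisible by 5.
7: 3986863 = 7·569551 + 6
11: 3986863 = 11·362442 + 1
13: 3986863 = 13·306681 + 10
17: 3986863 = 17·234521 + 6
19: 3986863 = 19·209834 + 17
23: 3986863 = 23·173341 + 20
29: 3986863 = 29·137478 + 1
31: 3986863 = 31·128608 + 15
37: 3986863 = 37·107753 + 2
41: 3986863 = 41·97240 + 23
43: 3986863 = 43·92717 + 32
47: 3986863 = 47·84826 + 41
53: 3986863 = 53·75223 + 44
59: 3986863 = 59·67573 + 56
61: 3986863 = 61·65358 + 25
67: 3986863 = 67·59505 + 28
71: 3986863 = 71·56153

71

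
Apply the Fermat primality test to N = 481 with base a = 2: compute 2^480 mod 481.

2^1 ≡ 2 (mod 481)
2^2 ≡ 2^2 = 4 ≡ 4 (mod 481)
2^4 ≡ 4^2 = 16 ≡ 16 (mod 481)
2^8 ≡ 16^2 = 256 ≡ 256 (mod 481)
2^16 ≡ 256^2 = 65536 ≡ 120 (mod 481)
2^32 ≡ 120^2 = 14400 ≡ 451 (mod 481)
2^64 ≡ 451^2 = 203401 ≡ 419 (mod 481)
2^128 ≡ 419^2 = 175561 ≡ 477 (mod 481)
2^256 ≡ 477^2 = 227529 ≡ 16 (mod 481)
480 = 256 + 128 + 64 + 32 in binary powers of 2.
So 2^480 ≡ 16 · 477 · 419 · 451 ≡ 248 (mod 481).
Since 248 ≠ 1, base 2 is a Fermat witness: 481 is composite.

248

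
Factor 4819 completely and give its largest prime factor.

4819 = 61 · 79
79 is prime.
So 4819 = 61 · 79; the largest prime factor is 79.

79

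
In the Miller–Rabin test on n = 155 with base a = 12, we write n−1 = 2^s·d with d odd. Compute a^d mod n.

42

155 − 1 = 154 = 2^1 · 77, so d = 77.
12^1 ≡ 12 (mod 155)
12^2 ≡ 12^2 = 144 ≡ 144 (mod 155)
12^4 ≡ 144^2 = 20736 ≡ 121 (mod 155)
12^8 ≡ 121^2 = 14641 ≡ 71 (mod 155)
12^16 ≡ 71^2 = 5041 ≡ 81 (mod 155)
12^32 ≡ 81^2 = 6561 ≡ 51 (mod 155)
12^64 ≡ 51^2 = 2601 ≡ 121 (mod 155)
77 = 64 + 8 + 4 + 1 in binary powers of 2.
So 12^77 ≡ 121 · 71 · 121 · 12 ≡ 42 (mod 155).
Squaring chain: 42; never reaches −1, so base 12 is a Miller–Rabin witness that 155 is composite.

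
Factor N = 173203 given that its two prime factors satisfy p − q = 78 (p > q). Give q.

Since p = q + 78, we have 173203 = q(q + 78), so q² + 78q − 173203 = 0.
Discriminant: 78² + 4·173203 = 6084 + 692812 = 698896; √698896 = 836.
q = (−78 + 836)/2 = 379, and p = q + 78 = 457.
Check: 379 · 457 = 173203.

379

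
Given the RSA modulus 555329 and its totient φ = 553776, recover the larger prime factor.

997

φ(n) = (p−1)(q−1) = n − (p+q) + 1, so p + q = 555329 − 553776 + 1 = 1554.
p and q are the roots of t² − 1554t + 555329 = 0.
Discriminant: 1554² − 4·555329 = 2414916 − 2221316 = 193600; √193600 = 440.
q = (1554 − 440)/2 = 557, p = (1554 + 440)/2 = 997.
Check: 557 · 997 = 555329.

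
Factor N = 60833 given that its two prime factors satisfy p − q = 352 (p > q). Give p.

Since p = q + 352, we have 60833 = q(q + 352), so q² + 352q − 60833 = 0.
Discriminant: 352² + 4·60833 = 123904 + 243332 = 367236; √367236 = 606.
q = (−352 + 606)/2 = 127, and p = q + 352 = 479.
Check: 127 · 479 = 60833.

479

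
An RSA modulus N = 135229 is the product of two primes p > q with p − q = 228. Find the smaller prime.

271

Since p = q + 228, we have 135229 = q(q + 228), so q² + 228q − 135229 = 0.
Discriminant: 228² + 4·135229 = 51984 + 540916 = 592900; √592900 = 770.
q = (−228 + 770)/2 = 271, and p = q + 228 = 499.
Check: 271 · 499 = 135229.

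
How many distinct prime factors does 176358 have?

176358 = 2 · 88179
88179 = 3 · 29393
29393 = 7 · 4199
4199 = 13 · 323
323 = 17 · 19
176358 = 2 · 3 · 7 · 13 · 17 · 19, which has 6 distinct prime factors.

6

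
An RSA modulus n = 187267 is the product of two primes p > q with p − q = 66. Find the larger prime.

Since p = q + 66, we have 187267 = q(q + 66), so q² + 66q − 187267 = 0.
Discriminant: 66² + 4·187267 = 4356 + 749068 = 753424; √753424 = 868.
q = (−66 + 868)/2 = 401, and p = q + 66 = 467.
Check: 401 · 467 = 187267.

467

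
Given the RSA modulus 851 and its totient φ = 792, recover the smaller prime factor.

23

φ(n) = (p−1)(q−1) = n − (p+q) + 1, so p + q = 851 − 792 + 1 = 60.
p and q are the roots of t² − 60t + 851 = 0.
Discriminant: 60² − 4·851 = 3600 − 3404 = 196; √196 = 14.
q = (60 − 14)/2 = 23, p = (60 + 14)/2 = 37.
Check: 23 · 37 = 851.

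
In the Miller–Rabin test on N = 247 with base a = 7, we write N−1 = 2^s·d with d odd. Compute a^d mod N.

247 − 1 = 246 = 2^1 · 123, so d = 123.
7^1 ≡ 7 (mod 247)
7^2 ≡ 7^2 = 49 ≡ 49 (mod 247)
7^4 ≡ 49^2 = 2401 ≡ 178 (mod 247)
7^8 ≡ 178^2 = 31684 ≡ 68 (mod 247)
7^16 ≡ 68^2 = 4624 ≡ 178 (mod 247)
7^32 ≡ 178^2 = 31684 ≡ 68 (mod 247)
7^64 ≡ 68^2 = 4624 ≡ 178 (mod 247)
123 = 64 + 32 + 16 + 8 + 2 + 1 in binary powers of 2.
So 7^123 ≡ 178 · 68 · 178 · 68 · 49 · 7 ≡ 96 (mod 247).
Squaring chain: 96; never reaches −1, so base 7 is a Miller–Rabin witness that 247 is composite.

96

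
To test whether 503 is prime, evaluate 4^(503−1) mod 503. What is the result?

4^1 ≡ 4 (mod 503)
4^2 ≡ 4^2 = 16 ≡ 16 (mod 503)
4^4 ≡ 16^2 = 256 ≡ 256 (mod 503)
4^8 ≡ 256^2 = 65536 ≡ 146 (mod 503)
4^16 ≡ 146^2 = 21316 ≡ 190 (mod 503)
4^32 ≡ 190^2 = 36100 ≡ 387 (mod 503)
4^64 ≡ 387^2 = 149769 ≡ 378 (mod 503)
4^128 ≡ 378^2 = 142884 ≡ 32 (mod 503)
4^256 ≡ 32^2 = 1024 ≡ 18 (mod 503)
502 = 256 + 128 + 64 + 32 + 16 + 4 + 2 in binary powers of 2.
So 4^502 ≡ 18 · 32 · 378 · 387 · 190 · 256 · 16 ≡ 1 (mod 503).
Since the result is 1, base 4 gives no evidence that 503 is composite.

1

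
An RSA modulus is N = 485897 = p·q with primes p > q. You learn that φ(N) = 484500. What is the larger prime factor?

751

φ(n) = (p−1)(q−1) = n − (p+q) + 1, so p + q = 485897 − 484500 + 1 = 1398.
p and q are the roots of t² − 1398t + 485897 = 0.
Discriminant: 1398² − 4·485897 = 1954404 − 1943588 = 10816; √10816 = 104.
q = (1398 − 104)/2 = 647, p = (1398 + 104)/2 = 751.
Check: 647 · 751 = 485897.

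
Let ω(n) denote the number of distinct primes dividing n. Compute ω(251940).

251940 = 2^2 · 62985
62985 = 3 · 20995
20995 = 5 · 4199
4199 = 13 · 323
323 = 17 · 19
251940 = 2^2 · 3 · 5 · 13 · 17 · 19, which has 6 distinct prime factors.

6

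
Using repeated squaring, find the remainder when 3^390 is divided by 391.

151

3^1 ≡ 3 (mod 391)
3^2 ≡ 3^2 = 9 ≡ 9 (mod 391)
3^4 ≡ 9^2 = 81 ≡ 81 (mod 391)
3^8 ≡ 81^2 = 6561 ≡ 305 (mod 391)
3^16 ≡ 305^2 = 93025 ≡ 358 (mod 391)
3^32 ≡ 358^2 = 128164 ≡ 307 (mod 391)
3^64 ≡ 307^2 = 94249 ≡ 18 (mod 391)
3^128 ≡ 18^2 = 324 ≡ 324 (mod 391)
3^256 ≡ 324^2 = 104976 ≡ 188 (mod 391)
390 = 256 + 128 + 4 + 2 in binary powers of 2.
So 3^390 ≡ 188 · 324 · 81 · 9 ≡ 151 (mod 391).
Since 151 ≠ 1, base 3 is a Fermat witness: 391 is composite.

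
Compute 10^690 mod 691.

1

10^1 ≡ 10 (mod 691)
10^2 ≡ 10^2 = 100 ≡ 100 (mod 691)
10^4 ≡ 100^2 = 10000 ≡ 326 (mod 691)
10^8 ≡ 326^2 = 106276 ≡ 553 (mod 691)
10^16 ≡ 553^2 = 305809 ≡ 387 (mod 691)
10^32 ≡ 387^2 = 149769 ≡ 513 (mod 691)
10^64 ≡ 513^2 = 263169 ≡ 589 (mod 691)
10^128 ≡ 589^2 = 346921 ≡ 39 (mod 691)
10^256 ≡ 39^2 = 1521 ≡ 139 (mod 691)
10^512 ≡ 139^2 = 19321 ≡ 664 (mod 691)
690 = 512 + 128 + 32 + 16 + 2 in binary powers of 2.
So 10^690 ≡ 664 · 39 · 513 · 387 · 100 ≡ 1 (mod 691).
Since the result is 1, base 10 gives no evidence that 691 is composite.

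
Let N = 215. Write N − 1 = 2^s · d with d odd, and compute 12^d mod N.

28

215 − 1 = 214 = 2^1 · 107, so d = 107.
12^1 ≡ 12 (mod 215)
12^2 ≡ 12^2 = 144 ≡ 144 (mod 215)
12^4 ≡ 144^2 = 20736 ≡ 96 (mod 215)
12^8 ≡ 96^2 = 9216 ≡ 186 (mod 215)
12^16 ≡ 186^2 = 34596 ≡ 196 (mod 215)
12^32 ≡ 196^2 = 38416 ≡ 146 (mod 215)
12^64 ≡ 146^2 = 21316 ≡ 31 (mod 215)
107 = 64 + 32 + 8 + 2 + 1 in binary powers of 2.
So 12^107 ≡ 31 · 146 · 186 · 144 · 12 ≡ 28 (mod 215).
Squaring chain: 28; never reaches −1, so base 12 is a Miller–Rabin witness that 215 is composite.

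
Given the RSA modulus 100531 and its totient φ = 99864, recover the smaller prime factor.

φ(n) = (p−1)(q−1) = n − (p+q) + 1, so p + q = 100531 − 99864 + 1 = 668.
p and q are the roots of t² − 668t + 100531 = 0.
Discriminant: 668² − 4·100531 = 446224 − 402124 = 44100; √44100 = 210.
q = (668 − 210)/2 = 229, p = (668 + 210)/2 = 439.
Check: 229 · 439 = 100531.

229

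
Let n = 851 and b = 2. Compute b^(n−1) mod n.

2^1 ≡ 2 (mod 851)
2^2 ≡ 2^2 = 4 ≡ 4 (mod 851)
2^4 ≡ 4^2 = 16 ≡ 16 (mod 851)
2^8 ≡ 16^2 = 256 ≡ 256 (mod 851)
2^16 ≡ 256^2 = 65536 ≡ 9 (mod 851)
2^32 ≡ 9^2 = 81 ≡ 81 (mod 851)
2^64 ≡ 81^2 = 6561 ≡ 604 (mod 851)
2^128 ≡ 604^2 = 364816 ≡ 588 (mod 851)
2^256 ≡ 588^2 = 345744 ≡ 238 (mod 851)
2^512 ≡ 238^2 = 56644 ≡ 478 (mod 851)
850 = 512 + 256 + 64 + 16 + 2 in binary powers of 2.
So 2^850 ≡ 478 · 238 · 604 · 9 · 4 ≡ 169 (mod 851).
Since 169 ≠ 1, base 2 is a Fermat witness: 851 is composite.

169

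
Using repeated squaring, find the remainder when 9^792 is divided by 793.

508

9^1 ≡ 9 (mod 793)
9^2 ≡ 9^2 = 81 ≡ 81 (mod 793)
9^4 ≡ 81^2 = 6561 ≡ 217 (mod 793)
9^8 ≡ 217^2 = 47089 ≡ 302 (mod 793)
9^16 ≡ 302^2 = 91204 ≡ 9 (mod 793)
9^32 ≡ 9^2 = 81 ≡ 81 (mod 793)
9^64 ≡ 81^2 = 6561 ≡ 217 (mod 793)
9^128 ≡ 217^2 = 47089 ≡ 302 (mod 793)
9^256 ≡ 302^2 = 91204 ≡ 9 (mod 793)
9^512 ≡ 9^2 = 81 ≡ 81 (mod 793)
792 = 512 + 256 + 16 + 8 in binary powers of 2.
So 9^792 ≡ 81 · 9 · 9 · 302 ≡ 508 (mod 793).
Since 508 ≠ 1, base 9 is a Fermat witness: 793 is composite.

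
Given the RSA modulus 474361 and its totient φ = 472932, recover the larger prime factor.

φ(n) = (p−1)(q−1) = n − (p+q) + 1, so p + q = 474361 − 472932 + 1 = 1430.
p and q are the roots of t² − 1430t + 474361 = 0.
Discriminant: 1430² − 4·474361 = 2044900 − 1897444 = 147456; √147456 = 384.
q = (1430 − 384)/2 = 523, p = (1430 + 384)/2 = 907.
Check: 523 · 907 = 474361.

907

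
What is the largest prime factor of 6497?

6497 = 73 · 89
89 is prime.
So 6497 = 73 · 89; the largest prime factor is 89.

89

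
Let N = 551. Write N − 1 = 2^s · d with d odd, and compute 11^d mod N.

551 − 1 = 550 = 2^1 · 275, so d = 275.
11^1 ≡ 11 (mod 551)
11^2 ≡ 11^2 = 121 ≡ 121 (mod 551)
11^4 ≡ 121^2 = 14641 ≡ 315 (mod 551)
11^8 ≡ 315^2 = 99225 ≡ 45 (mod 551)
11^16 ≡ 45^2 = 2025 ≡ 372 (mod 551)
11^32 ≡ 372^2 = 138384 ≡ 83 (mod 551)
11^64 ≡ 83^2 = 6889 ≡ 277 (mod 551)
11^128 ≡ 277^2 = 76729 ≡ 140 (mod 551)
11^256 ≡ 140^2 = 19600 ≡ 315 (mod 551)
275 = 256 + 16 + 2 + 1 in binary powers of 2.
So 11^275 ≡ 315 · 372 · 121 · 11 ≡ 520 (mod 551).
Squaring chain: 520; never reaches −1, so base 11 is a Miller–Rabin witness that 551 is composite.

520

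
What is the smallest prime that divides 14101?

14101 is odd.
Digit sum 7, not divisible by 3.
Ends in 1: not divisible by 5.
7: 14101 = 7·2014 + 3
11: 14101 = 11·1281 + 10
13: 14101 = 13·1084 + 9
17: 14101 = 17·829 + 8
19: 14101 = 19·742 + 3
23: 14101 = 23·613 + 2
29: 14101 = 29·486 + 7
31: 14101 = 31·454 + 27
37: 14101 = 37·381 + 4
41: 14101 = 41·343 + 38
43: 14101 = 43·327 + 40
47: 14101 = 47·300 + 1
53: 14101 = 53·266 + 3
59: 14101 = 59·239

59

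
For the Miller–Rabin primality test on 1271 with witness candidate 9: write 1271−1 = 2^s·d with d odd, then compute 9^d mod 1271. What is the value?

1271 − 1 = 1270 = 2^1 · 635, so d = 635.
9^1 ≡ 9 (mod 1271)
9^2 ≡ 9^2 = 81 ≡ 81 (mod 1271)
9^4 ≡ 81^2 = 6561 ≡ 206 (mod 1271)
9^8 ≡ 206^2 = 42436 ≡ 493 (mod 1271)
9^16 ≡ 493^2 = 243049 ≡ 288 (mod 1271)
9^32 ≡ 288^2 = 82944 ≡ 329 (mod 1271)
9^64 ≡ 329^2 = 108241 ≡ 206 (mod 1271)
9^128 ≡ 206^2 = 42436 ≡ 493 (mod 1271)
9^256 ≡ 493^2 = 243049 ≡ 288 (mod 1271)
9^512 ≡ 288^2 = 82944 ≡ 329 (mod 1271)
635 = 512 + 64 + 32 + 16 + 8 + 2 + 1 in binary powers of 2.
So 9^635 ≡ 329 · 206 · 329 · 288 · 493 · 81 · 9 ≡ 893 (mod 1271).
Squaring chain: 893; never reaches −1, so base 9 is a Miller–Rabin witness that 1271 is composite.

893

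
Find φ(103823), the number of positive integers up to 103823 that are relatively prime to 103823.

101614

Factor: 103823 = 47^3.
φ(103823) = 47^2·(47−1) = 101614.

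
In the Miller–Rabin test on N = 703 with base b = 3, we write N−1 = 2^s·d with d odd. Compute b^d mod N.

702

703 − 1 = 702 = 2^1 · 351, so d = 351.
3^1 ≡ 3 (mod 703)
3^2 ≡ 3^2 = 9 ≡ 9 (mod 703)
3^4 ≡ 9^2 = 81 ≡ 81 (mod 703)
3^8 ≡ 81^2 = 6561 ≡ 234 (mod 703)
3^16 ≡ 234^2 = 54756 ≡ 625 (mod 703)
3^32 ≡ 625^2 = 390625 ≡ 460 (mod 703)
3^64 ≡ 460^2 = 211600 ≡ 700 (mod 703)
3^128 ≡ 700^2 = 490000 ≡ 9 (mod 703)
3^256 ≡ 9^2 = 81 ≡ 81 (mod 703)
351 = 256 + 64 + 16 + 8 + 4 + 2 + 1 in binary powers of 2.
So 3^351 ≡ 81 · 700 · 625 · 234 · 81 · 9 · 3 ≡ 702 (mod 703).
Since 3^d ≡ 702 (mod 703), base 3 does not prove 703 composite.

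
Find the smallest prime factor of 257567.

257567 is odd.
Digit sum 32, not divisible by 3.
Ends in 7: not divisible by 5.
7: 257567 = 7·36795 + 2
11: 257567 = 11·23415 + 2
13: 257567 = 13·19812 + 11
17: 257567 = 17·15151

17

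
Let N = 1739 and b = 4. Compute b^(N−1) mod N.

995

4^1 ≡ 4 (mod 1739)
4^2 ≡ 4^2 = 16 ≡ 16 (mod 1739)
4^4 ≡ 16^2 = 256 ≡ 256 (mod 1739)
4^8 ≡ 256^2 = 65536 ≡ 1193 (mod 1739)
4^16 ≡ 1193^2 = 1423249 ≡ 747 (mod 1739)
4^32 ≡ 747^2 = 558009 ≡ 1529 (mod 1739)
4^64 ≡ 1529^2 = 2337841 ≡ 625 (mod 1739)
4^128 ≡ 625^2 = 390625 ≡ 1089 (mod 1739)
4^256 ≡ 1089^2 = 1185921 ≡ 1662 (mod 1739)
4^512 ≡ 1662^2 = 2762244 ≡ 712 (mod 1739)
4^1024 ≡ 712^2 = 506944 ≡ 895 (mod 1739)
1738 = 1024 + 512 + 128 + 64 + 8 + 2 in binary powers of 2.
So 4^1738 ≡ 895 · 712 · 1089 · 625 · 1193 · 16 ≡ 995 (mod 1739).
Since 995 ≠ 1, base 4 is a Fermat witness: 1739 is composite.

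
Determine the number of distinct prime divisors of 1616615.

6

1616615 = 5 · 323323
323323 = 7 · 46189
46189 = 11 · 4199
4199 = 13 · 323
323 = 17 · 19
1616615 = 5 · 7 · 11 · 13 · 17 · 19, which has 6 distinct prime factors.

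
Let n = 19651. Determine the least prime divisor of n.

19651 is odd.
Digit sum 22, not divisible by 3.
Ends in 1: not divisible by 5.
7: 19651 = 7·2807 + 2
11: 19651 = 11·1786 + 5
13: 19651 = 13·1511 + 8
17: 19651 = 17·1155 + 16
19: 19651 = 19·1034 + 5
23: 19651 = 23·854 + 9
29: 19651 = 29·677 + 18
31: 19651 = 31·633 + 28
37: 19651 = 37·531 + 4
41: 19651 = 41·479 + 12
43: 19651 = 43·457

43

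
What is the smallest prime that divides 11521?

11521 is odd.
Digit sum 10, not divisible by 3.
Ends in 1: not divisible by 5.
7: 11521 = 7·1645 + 6
11: 11521 = 11·1047 + 4
13: 11521 = 13·886 + 3
17: 11521 = 17·677 + 12
19: 11521 = 19·606 + 7
23: 11521 = 23·500 + 21
29: 11521 = 29·397 + 8
31: 11521 = 31·371 + 20
37: 11521 = 37·311 + 14
41: 11521 = 41·281

41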